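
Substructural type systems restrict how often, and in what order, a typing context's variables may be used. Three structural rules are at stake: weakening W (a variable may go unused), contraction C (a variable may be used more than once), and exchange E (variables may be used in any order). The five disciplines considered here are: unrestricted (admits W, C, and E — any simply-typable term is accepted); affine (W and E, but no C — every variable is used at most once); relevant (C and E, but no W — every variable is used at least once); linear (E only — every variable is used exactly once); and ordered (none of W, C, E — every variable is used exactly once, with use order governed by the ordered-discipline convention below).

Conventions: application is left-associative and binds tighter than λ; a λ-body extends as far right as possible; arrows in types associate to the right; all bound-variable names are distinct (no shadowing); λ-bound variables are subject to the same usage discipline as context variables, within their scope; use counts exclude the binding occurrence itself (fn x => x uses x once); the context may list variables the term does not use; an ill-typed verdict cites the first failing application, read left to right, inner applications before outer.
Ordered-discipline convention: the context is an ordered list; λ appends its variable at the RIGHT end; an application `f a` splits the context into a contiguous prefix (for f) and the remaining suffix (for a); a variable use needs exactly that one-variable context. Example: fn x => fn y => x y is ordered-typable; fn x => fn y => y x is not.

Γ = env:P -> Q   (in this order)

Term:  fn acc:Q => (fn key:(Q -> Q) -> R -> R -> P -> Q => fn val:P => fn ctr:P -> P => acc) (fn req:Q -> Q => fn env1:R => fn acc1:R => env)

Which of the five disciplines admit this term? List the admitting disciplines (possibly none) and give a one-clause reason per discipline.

admitted in: affine, unrestricted
counts: env ×1, acc [bound] ×1, key [bound] ×0, val [bound] ×0, ctr [bound] ×0, req [bound] ×0, env1 [bound] ×0, acc1 [bound] ×0
order of uses: acc, env
typing: well-typed — term : Q -> P -> (P -> P) -> Q
ordered: ✗, unused: key, val, ctr, req, env1, acc1 — weakening required
linear: ✗, unused: key, val, ctr, req, env1, acc1 — weakening required
affine: ✓, env, acc, key, val, ctr, req, env1, acc1: no repeats, contraction unneeded
relevant: ✗, unused: key, val, ctr, req, env1, acc1 — weakening required
unrestricted: ✓, typability at Q -> P -> (P -> P) -> Q is all that's needed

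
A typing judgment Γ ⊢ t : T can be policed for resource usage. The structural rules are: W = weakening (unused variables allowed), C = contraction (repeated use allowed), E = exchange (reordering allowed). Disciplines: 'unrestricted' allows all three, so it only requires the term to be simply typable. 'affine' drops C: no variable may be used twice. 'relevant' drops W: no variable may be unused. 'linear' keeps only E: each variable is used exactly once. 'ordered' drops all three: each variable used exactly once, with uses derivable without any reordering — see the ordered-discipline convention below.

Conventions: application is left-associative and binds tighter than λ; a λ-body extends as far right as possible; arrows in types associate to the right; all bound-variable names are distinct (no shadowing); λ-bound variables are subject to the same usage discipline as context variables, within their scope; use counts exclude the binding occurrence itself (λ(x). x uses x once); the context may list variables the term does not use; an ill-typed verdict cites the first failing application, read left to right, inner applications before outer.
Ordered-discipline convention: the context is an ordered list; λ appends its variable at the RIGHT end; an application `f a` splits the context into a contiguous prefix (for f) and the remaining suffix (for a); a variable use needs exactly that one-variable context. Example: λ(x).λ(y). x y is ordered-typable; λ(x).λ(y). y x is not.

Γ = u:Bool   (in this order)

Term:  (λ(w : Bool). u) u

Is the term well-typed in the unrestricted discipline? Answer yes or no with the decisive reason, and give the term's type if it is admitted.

yes — typability at Bool is all that's needed; term : Bool
use counts: u=2; w (λ-bound)=0
left-to-right use order: u, u
typing: the term checks, with type Bool
all disciplines: ordered ✗ | linear ✗ | affine ✗ | relevant ✗ | unrestricted ✓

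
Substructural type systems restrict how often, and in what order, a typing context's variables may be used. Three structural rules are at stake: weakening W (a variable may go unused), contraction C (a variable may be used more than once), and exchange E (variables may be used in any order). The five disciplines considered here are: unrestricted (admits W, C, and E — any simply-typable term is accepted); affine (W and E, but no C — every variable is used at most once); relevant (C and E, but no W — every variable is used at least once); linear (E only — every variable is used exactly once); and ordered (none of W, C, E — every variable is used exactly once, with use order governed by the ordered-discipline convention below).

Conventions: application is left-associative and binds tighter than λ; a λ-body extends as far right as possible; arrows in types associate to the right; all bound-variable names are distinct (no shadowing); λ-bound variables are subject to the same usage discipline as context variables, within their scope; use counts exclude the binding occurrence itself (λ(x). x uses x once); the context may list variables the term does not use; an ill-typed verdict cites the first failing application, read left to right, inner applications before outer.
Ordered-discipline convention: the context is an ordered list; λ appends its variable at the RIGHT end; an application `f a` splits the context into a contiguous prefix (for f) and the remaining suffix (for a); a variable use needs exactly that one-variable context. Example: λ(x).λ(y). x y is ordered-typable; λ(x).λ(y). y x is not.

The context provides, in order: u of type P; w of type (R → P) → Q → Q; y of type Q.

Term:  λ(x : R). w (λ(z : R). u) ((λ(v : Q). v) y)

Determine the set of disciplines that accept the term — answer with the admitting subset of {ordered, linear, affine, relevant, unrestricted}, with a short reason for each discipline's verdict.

accepted by: affine, unrestricted
counts: u=1, w=1, y=1, x (bound)=0, z (bound)=0, v (bound)=1
use order (left to right): w, u, v, y
typing: well-typed — term : R → Q
ordered: ✗ — needs weakening: x, z unused
linear: ✗ — needs weakening: x, z unused
affine: ✓ — u, w, y, x, z, v: no repeats, contraction unneeded
relevant: ✗ — needs weakening: x, z unused
unrestricted: ✓ — type-checks (R → Q) and nothing is barred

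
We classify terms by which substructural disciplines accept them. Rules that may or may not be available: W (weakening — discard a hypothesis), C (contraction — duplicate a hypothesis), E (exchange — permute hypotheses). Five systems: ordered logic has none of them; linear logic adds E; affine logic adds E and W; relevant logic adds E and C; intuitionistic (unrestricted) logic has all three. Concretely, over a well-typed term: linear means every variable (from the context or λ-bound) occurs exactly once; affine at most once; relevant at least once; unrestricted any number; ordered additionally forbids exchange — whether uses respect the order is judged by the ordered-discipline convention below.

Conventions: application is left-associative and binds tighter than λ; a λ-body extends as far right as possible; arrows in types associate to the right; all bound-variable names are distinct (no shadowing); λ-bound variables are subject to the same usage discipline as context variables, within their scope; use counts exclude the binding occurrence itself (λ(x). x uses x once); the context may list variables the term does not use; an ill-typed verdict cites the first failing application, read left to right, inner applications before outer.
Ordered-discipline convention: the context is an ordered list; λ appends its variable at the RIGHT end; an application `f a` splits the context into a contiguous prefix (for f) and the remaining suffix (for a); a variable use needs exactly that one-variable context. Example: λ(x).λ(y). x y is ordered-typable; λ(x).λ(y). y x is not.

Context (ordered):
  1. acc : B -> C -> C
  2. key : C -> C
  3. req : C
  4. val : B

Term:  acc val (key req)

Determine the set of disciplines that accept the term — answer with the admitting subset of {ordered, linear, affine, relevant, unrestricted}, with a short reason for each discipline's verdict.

accepted by: linear, affine, relevant, unrestricted
variable uses: acc: 1, key: 1, req: 1, val: 1
use order (left to right): acc, val, key, req
typing: ✓ — C
ordered ✗ (no ordered split (uses run acc, val, key, req))
linear ✓ (acc, key, req, val: one use apiece)
affine ✓ (none of acc, key, req, val used more than once)
relevant ✓ (every one of acc, key, req, val appears)
unrestricted ✓ (well-typed at C; no restrictions here)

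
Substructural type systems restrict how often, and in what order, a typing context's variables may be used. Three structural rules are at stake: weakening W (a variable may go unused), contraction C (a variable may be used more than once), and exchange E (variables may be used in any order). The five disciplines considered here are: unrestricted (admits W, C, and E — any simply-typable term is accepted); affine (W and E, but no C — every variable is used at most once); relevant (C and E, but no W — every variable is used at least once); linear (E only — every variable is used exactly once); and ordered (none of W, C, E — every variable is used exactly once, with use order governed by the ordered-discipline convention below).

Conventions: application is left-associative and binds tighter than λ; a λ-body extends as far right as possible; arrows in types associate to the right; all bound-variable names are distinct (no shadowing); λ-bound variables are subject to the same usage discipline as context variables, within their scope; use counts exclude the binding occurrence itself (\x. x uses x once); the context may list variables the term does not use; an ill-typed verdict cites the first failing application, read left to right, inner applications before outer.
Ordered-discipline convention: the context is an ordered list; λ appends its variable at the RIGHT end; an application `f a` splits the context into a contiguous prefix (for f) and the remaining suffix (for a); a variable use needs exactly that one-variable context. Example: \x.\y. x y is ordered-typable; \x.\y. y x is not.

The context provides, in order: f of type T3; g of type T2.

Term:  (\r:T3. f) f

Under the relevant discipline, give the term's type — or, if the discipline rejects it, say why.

not well-typed under relevant — g, r left unused
usage: f: 2×; g: 0×; r (bound): 0×
use order (left to right): f, f
typing: well-typed — term : T3
across the five disciplines: ordered ✗ · linear ✗ · affine ✗ · relevant ✗ · unrestricted ✓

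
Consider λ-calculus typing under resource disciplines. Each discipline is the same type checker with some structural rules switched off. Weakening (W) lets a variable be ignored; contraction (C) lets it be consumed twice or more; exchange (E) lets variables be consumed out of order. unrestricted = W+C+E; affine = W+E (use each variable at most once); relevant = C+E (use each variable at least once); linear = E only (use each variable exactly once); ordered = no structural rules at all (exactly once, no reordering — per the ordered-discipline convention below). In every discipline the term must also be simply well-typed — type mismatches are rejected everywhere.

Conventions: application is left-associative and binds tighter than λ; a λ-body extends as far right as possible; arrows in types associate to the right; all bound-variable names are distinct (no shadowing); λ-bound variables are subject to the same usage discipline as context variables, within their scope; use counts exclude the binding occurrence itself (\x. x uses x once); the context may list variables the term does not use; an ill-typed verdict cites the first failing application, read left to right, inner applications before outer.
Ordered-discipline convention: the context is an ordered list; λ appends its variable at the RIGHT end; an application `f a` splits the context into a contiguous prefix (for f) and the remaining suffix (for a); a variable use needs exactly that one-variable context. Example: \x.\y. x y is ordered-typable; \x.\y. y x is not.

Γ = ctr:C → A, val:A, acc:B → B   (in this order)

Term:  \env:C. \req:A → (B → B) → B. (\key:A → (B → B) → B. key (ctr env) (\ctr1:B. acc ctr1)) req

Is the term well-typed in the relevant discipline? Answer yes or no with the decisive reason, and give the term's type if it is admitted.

no — val left unused
use counts: ctr: 1×, val: 0×, acc: 1×, env (λ-bound): 1×, req (λ-bound): 1×, key (λ-bound): 1×, ctr1 (λ-bound): 1×
left-to-right use order: key, ctr, env, acc, ctr1, req
typing: well-typed — term : C → (A → (B → B) → B) → B
across the five disciplines: ordered ✗ | linear ✗ | affine ✓ | relevant ✗ | unrestricted ✓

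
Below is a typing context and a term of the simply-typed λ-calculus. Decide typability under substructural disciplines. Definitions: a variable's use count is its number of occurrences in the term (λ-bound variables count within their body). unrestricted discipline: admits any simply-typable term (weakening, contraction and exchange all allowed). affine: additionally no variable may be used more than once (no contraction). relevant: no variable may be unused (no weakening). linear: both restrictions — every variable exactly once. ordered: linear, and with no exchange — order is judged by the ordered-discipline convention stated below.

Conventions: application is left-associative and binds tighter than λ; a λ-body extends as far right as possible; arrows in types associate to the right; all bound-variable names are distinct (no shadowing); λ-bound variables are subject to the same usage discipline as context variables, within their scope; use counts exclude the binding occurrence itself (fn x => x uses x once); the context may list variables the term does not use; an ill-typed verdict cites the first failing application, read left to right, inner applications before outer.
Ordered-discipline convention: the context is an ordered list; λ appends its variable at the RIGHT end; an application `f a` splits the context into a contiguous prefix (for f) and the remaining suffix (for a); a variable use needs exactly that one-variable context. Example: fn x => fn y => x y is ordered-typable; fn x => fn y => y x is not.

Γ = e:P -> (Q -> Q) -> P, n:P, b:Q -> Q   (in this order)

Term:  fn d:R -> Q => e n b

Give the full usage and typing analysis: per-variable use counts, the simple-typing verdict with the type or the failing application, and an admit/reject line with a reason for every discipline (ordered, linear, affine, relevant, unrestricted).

variable uses: e ×1, n ×1, b ×1, d (λ-bound) ×0
left-to-right use order: e, n, b
typing: the term checks, with type (R -> Q) -> P
ordered: ✗, unused: d — weakening required
linear: ✗, unused: d — weakening required
affine: ✓, no duplicate uses among e, n, b, d
relevant: ✗, unused: d — weakening required
unrestricted: ✓, typability at (R -> Q) -> P is all that's needed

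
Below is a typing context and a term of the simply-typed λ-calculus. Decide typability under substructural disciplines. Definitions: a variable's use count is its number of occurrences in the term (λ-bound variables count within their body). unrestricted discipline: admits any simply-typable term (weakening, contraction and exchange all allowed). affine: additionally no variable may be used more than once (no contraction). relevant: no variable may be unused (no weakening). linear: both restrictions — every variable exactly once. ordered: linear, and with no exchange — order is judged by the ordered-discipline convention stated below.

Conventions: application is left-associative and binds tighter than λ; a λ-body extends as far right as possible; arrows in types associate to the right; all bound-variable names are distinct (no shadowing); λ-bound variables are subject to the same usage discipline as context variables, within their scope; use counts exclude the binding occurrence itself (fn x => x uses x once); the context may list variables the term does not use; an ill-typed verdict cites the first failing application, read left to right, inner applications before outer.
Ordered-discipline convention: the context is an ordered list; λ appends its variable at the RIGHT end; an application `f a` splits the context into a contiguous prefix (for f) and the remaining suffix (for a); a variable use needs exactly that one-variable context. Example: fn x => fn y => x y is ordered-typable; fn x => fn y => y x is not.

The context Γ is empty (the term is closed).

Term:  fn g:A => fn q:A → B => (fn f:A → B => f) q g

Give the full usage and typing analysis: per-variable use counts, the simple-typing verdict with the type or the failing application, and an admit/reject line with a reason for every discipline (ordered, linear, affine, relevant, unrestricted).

use counts: g (λ-bound) ×1; q (λ-bound) ×1; f (λ-bound) ×1
order of uses: f, q, g
typing: well-typed at A → (A → B) → B
ordered: ✗ — no contiguous prefix/suffix split fits f, q, g
linear: ✓ — each of g, q, f used exactly once
affine: ✓ — at most one use each (g, q, f)
relevant: ✓ — at least one use each (g, q, f)
unrestricted: ✓ — simply typable at A → (A → B) → B; W, C, E all held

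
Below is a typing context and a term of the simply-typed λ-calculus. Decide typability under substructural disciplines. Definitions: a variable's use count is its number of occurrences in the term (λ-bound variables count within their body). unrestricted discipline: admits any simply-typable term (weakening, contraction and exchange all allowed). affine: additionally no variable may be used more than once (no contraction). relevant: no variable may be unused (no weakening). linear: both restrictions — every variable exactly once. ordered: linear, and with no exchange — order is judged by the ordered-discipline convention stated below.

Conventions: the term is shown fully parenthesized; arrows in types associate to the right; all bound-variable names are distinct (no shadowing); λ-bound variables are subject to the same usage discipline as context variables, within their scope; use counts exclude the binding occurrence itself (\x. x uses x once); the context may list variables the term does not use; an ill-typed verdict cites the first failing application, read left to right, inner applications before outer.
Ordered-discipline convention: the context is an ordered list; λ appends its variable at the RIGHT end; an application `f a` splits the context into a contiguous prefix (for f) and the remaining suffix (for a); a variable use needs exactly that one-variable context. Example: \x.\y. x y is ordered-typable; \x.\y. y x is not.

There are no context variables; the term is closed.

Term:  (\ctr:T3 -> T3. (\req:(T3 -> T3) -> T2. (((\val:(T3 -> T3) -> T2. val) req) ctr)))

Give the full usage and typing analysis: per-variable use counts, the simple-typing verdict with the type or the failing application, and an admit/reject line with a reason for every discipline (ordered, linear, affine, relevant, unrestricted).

use counts: ctr (λ-bound): 1×; req (λ-bound): 1×; val (λ-bound): 1×
use order (left to right): val, req, ctr
typing: ✓ — (T3 -> T3) -> ((T3 -> T3) -> T2) -> T2
ordered ✗ (use order val, req, ctr needs exchange)
linear ✓ (each of ctr, req, val used exactly once)
affine ✓ (at most one use each (ctr, req, val))
relevant ✓ (at least one use each (ctr, req, val))
unrestricted ✓ (simply typable at (T3 -> T3) -> ((T3 -> T3) -> T2) -> T2; W, C, E all held)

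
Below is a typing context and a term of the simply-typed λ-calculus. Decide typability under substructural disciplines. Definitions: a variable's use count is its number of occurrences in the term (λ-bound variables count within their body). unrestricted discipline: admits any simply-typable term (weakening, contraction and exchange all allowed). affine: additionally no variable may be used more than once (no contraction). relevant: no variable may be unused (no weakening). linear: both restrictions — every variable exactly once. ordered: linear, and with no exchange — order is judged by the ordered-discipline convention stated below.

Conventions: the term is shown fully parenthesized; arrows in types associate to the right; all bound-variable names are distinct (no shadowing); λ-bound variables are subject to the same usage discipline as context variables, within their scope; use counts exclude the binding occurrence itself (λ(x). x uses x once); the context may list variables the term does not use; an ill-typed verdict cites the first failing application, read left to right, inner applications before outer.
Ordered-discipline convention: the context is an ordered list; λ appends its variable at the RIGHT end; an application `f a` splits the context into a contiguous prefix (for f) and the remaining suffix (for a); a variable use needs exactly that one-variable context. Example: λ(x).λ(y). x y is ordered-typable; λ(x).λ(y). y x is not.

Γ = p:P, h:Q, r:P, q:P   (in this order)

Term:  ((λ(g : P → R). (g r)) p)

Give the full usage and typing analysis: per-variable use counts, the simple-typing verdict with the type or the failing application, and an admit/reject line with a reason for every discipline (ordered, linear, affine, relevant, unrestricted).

variable uses: p=1, h=0, r=1, q=0, g [bound]=1
uses in reading order: g, r, p
typing: ill-typed: an application expects P → R but receives P
ordered: ✗, the type mismatch rejects it
linear: ✗, not simply typable
affine: ✗, fails simple typing
relevant: ✗, a type mismatch blocks all five
unrestricted: ✗, the type mismatch rejects it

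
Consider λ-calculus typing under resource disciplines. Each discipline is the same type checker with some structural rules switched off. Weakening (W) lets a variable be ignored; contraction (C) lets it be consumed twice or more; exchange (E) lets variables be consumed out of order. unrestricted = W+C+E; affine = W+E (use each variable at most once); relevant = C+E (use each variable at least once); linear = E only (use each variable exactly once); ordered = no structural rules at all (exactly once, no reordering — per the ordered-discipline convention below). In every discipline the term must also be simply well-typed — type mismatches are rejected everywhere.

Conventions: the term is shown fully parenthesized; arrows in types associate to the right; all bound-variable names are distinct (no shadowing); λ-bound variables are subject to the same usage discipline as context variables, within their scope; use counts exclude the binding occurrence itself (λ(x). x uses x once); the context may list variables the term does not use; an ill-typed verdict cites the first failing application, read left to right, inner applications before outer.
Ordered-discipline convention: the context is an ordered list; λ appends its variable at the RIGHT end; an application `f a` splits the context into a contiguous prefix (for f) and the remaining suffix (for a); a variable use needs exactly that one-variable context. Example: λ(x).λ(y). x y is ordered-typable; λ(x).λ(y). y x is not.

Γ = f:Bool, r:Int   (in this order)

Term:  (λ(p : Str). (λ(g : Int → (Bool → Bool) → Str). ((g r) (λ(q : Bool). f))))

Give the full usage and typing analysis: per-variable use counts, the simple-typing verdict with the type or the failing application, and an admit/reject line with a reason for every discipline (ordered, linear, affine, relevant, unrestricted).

variable uses: f: 1×; r: 1×; p (λ-bound): 0×; g (λ-bound): 1×; q (λ-bound): 0×
uses in reading order: g, r, f
typing: well-typed — term : Str → (Int → (Bool → Bool) → Str) → Str
ordered ✗ (p, q never used (weakening))
linear ✗ (p, q never used (weakening))
affine ✓ (f, r, p, g, q: no repeats, contraction unneeded)
relevant ✗ (p, q never used (weakening))
unrestricted ✓ (type-checks (Str → (Int → (Bool → Bool) → Str) → Str) and nothing is barred)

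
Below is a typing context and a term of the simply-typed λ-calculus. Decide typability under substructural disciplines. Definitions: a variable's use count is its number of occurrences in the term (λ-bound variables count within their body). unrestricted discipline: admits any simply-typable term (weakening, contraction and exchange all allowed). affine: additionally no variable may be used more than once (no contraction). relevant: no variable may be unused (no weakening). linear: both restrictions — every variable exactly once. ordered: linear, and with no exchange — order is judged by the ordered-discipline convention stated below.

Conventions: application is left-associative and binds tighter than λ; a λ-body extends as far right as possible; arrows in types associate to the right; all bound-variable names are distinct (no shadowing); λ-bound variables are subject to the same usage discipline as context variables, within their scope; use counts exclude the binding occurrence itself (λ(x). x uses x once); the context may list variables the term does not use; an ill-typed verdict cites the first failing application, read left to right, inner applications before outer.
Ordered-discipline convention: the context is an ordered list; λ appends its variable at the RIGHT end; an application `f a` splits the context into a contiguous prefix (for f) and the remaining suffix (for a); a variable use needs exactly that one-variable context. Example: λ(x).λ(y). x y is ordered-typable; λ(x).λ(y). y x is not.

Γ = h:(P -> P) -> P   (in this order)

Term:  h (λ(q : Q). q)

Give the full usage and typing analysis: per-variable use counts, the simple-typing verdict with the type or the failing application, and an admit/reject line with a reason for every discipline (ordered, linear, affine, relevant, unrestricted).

variable uses: h: 1×, q (λ-bound): 1×
uses in reading order: h, q
typing: ill-typed: an application expects P -> P but receives Q -> Q
ordered: ✗, a type mismatch blocks all five
linear: ✗, the type mismatch rejects it
affine: ✗, not simply typable
relevant: ✗, fails simple typing
unrestricted: ✗, a type mismatch blocks all five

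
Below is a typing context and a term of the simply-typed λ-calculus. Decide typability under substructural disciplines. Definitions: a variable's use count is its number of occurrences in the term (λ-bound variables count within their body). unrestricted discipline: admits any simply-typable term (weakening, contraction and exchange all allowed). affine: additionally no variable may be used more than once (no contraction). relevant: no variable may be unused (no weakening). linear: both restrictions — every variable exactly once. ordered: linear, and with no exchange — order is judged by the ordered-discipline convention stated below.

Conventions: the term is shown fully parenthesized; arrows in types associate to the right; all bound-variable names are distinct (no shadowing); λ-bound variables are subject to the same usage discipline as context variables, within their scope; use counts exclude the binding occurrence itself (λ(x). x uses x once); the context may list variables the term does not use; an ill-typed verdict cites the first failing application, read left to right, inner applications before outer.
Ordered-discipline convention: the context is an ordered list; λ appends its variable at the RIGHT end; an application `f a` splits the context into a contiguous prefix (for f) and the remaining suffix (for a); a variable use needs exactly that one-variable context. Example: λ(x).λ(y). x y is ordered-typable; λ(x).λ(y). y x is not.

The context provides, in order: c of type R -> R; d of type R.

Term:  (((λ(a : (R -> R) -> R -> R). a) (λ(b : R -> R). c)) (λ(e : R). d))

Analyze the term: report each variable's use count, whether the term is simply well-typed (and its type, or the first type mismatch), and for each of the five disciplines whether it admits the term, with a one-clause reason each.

variable uses: c=1, d=1, a [bound]=1, b [bound]=0, e [bound]=0
use order (left to right): a, c, d
typing: well-typed at R -> R
ordered: ✗, needs weakening: b, e unused
linear: ✗, needs weakening: b, e unused
affine: ✓, none of c, d, a, b, e used more than once
relevant: ✗, needs weakening: b, e unused
unrestricted: ✓, simply typable at R -> R; W, C, E all held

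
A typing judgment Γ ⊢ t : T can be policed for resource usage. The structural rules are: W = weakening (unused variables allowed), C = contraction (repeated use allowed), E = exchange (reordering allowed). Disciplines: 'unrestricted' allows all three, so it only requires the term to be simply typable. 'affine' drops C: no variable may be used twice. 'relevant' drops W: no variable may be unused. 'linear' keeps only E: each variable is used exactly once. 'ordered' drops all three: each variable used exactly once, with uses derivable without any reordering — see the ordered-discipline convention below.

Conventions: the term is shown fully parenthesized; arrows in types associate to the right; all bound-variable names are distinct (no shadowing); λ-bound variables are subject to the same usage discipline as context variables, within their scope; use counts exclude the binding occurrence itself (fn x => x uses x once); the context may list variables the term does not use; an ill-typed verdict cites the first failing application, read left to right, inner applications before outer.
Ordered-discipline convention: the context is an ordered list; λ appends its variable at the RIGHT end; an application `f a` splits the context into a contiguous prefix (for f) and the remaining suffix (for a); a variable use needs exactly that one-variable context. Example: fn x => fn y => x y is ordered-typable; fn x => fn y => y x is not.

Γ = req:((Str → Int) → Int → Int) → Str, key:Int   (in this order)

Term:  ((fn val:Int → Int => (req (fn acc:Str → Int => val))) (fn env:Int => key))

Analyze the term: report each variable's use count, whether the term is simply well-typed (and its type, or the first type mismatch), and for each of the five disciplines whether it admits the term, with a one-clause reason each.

use counts: req=1; key=1; val (bound)=1; acc (bound)=0; env (bound)=0
order of uses: req, val, key
typing: ✓ — Str
ordered: ✗, acc, env left unused
linear: ✗, acc, env left unused
affine: ✓, req, key, val, acc, env: no repeats, contraction unneeded
relevant: ✗, acc, env left unused
unrestricted: ✓, typability at Str is all that's needed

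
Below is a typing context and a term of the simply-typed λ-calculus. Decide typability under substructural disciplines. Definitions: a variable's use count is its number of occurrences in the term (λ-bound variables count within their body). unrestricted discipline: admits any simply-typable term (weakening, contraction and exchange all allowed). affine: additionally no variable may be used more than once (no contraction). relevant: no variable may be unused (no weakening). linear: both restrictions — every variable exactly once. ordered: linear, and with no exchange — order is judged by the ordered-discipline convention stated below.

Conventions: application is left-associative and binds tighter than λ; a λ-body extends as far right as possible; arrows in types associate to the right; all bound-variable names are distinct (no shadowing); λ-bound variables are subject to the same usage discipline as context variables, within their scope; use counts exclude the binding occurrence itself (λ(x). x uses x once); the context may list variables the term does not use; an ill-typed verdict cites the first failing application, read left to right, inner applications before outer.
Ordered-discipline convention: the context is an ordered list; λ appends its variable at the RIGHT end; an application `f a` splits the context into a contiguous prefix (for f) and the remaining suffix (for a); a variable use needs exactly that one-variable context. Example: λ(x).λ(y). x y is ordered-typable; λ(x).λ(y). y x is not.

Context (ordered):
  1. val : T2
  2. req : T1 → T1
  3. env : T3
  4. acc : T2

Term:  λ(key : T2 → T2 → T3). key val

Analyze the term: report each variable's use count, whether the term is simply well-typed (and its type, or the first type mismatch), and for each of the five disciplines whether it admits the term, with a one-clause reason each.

variable uses: val: 1; req: 0; env: 0; acc: 0; key (bound): 1
order of uses: key, val
typing: well-typed — term : (T2 → T2 → T3) → T2 → T3
ordered: ✗, req, env, acc left unused
linear: ✗, req, env, acc left unused
affine: ✓, none of val, req, env, acc, key used more than once
relevant: ✗, req, env, acc left unused
unrestricted: ✓, simply typable at (T2 → T2 → T3) → T2 → T3; W, C, E all held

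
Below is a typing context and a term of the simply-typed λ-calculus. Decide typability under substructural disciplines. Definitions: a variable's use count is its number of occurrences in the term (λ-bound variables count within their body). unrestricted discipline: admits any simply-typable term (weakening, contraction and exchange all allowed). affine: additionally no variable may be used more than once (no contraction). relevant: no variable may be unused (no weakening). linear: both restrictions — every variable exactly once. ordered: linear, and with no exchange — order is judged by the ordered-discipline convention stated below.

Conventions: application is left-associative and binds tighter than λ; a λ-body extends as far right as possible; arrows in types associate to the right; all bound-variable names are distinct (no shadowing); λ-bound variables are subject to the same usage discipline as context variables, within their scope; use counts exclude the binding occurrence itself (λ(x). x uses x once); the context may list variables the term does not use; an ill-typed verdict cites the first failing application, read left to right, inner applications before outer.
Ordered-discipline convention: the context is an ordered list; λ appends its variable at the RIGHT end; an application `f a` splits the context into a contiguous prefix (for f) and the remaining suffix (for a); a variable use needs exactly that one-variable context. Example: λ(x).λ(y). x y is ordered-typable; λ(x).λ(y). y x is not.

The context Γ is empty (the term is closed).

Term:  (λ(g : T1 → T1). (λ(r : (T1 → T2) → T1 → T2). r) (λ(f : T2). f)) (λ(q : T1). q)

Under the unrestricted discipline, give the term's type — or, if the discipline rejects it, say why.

not well-typed under unrestricted — the type mismatch rejects it
usage: g (λ-bound): 0, r (λ-bound): 1, f (λ-bound): 1, q (λ-bound): 1
order of uses: r, f, q
typing: ill-typed: an application expects (T1 → T2) → T1 → T2 but receives T2 → T2
all disciplines: ordered ✗ | linear ✗ | affine ✗ | relevant ✗ | unrestricted ✗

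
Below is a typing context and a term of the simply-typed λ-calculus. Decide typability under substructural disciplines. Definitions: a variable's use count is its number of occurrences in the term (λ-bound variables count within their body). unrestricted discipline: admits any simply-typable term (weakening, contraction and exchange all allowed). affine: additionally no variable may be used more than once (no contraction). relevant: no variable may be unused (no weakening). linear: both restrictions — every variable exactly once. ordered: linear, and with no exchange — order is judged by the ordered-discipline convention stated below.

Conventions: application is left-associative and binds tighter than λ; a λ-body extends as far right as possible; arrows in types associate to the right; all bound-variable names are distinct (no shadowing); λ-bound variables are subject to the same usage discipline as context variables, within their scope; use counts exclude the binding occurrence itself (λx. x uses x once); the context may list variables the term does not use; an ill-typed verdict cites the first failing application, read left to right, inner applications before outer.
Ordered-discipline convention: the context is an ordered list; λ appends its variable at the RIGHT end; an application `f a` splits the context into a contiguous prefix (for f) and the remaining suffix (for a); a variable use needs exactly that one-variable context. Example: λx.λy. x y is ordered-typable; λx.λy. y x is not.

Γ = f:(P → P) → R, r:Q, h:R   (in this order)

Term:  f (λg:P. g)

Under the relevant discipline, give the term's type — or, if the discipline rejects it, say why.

not well-typed under relevant — unused: r, h — weakening required
variable uses: f ×1, r ×0, h ×0, g [bound] ×1
uses in reading order: f, g
typing: well-typed — term : R
per-discipline verdicts: ordered ✗; linear ✗; affine ✓; relevant ✗; unrestricted ✓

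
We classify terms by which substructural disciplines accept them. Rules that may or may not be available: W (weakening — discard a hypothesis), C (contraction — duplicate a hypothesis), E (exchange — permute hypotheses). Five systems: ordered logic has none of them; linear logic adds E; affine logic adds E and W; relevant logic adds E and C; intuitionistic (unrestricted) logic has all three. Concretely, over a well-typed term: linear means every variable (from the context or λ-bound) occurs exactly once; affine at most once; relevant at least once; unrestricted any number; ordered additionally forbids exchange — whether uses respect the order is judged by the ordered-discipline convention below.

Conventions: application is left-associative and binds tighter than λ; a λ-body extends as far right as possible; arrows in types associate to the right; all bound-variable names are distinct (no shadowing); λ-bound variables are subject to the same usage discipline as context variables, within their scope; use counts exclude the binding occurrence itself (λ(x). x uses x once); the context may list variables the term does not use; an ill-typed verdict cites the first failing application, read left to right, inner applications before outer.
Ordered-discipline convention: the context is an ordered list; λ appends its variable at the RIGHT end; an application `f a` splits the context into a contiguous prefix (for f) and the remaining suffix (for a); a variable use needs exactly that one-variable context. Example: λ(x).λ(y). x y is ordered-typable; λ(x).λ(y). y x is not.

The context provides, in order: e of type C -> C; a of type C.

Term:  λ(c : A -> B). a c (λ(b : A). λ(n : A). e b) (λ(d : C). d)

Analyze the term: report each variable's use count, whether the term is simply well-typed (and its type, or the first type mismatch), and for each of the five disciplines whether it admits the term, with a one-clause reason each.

usage: e ×1, a ×1, c (λ-bound) ×1, b (λ-bound) ×1, n (λ-bound) ×0, d (λ-bound) ×1
uses in reading order: a, c, e, b, d
typing: ill-typed: non-function type C applied to an argument
ordered ✗ (fails simple typing)
linear ✗ (a type mismatch blocks all five)
affine ✗ (the type mismatch rejects it)
relevant ✗ (not simply typable)
unrestricted ✗ (fails simple typing)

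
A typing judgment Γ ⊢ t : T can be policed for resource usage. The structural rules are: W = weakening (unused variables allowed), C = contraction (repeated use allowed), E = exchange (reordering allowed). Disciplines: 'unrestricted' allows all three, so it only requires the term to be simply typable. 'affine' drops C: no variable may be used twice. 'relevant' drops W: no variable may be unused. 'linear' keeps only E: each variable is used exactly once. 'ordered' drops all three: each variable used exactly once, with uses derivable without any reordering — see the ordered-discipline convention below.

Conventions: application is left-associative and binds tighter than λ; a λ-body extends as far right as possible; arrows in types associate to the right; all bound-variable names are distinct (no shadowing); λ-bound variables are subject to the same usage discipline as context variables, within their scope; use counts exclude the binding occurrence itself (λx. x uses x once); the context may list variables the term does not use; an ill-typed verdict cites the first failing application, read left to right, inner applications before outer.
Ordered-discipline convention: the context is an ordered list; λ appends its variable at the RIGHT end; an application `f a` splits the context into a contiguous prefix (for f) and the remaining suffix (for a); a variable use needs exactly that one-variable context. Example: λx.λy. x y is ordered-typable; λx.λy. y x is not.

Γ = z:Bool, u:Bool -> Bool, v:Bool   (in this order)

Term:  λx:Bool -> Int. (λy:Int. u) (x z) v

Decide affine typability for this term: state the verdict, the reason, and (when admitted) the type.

yes — at most one use each (z, u, v, x, y); term : (Bool -> Int) -> Bool
variable uses: z: 1, u: 1, v: 1, x (λ-bound): 1, y (λ-bound): 0
use order (left to right): u, x, z, v
typing: ✓ — (Bool -> Int) -> Bool
per-discipline verdicts: ordered ✗; linear ✗; affine ✓; relevant ✗; unrestricted ✓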